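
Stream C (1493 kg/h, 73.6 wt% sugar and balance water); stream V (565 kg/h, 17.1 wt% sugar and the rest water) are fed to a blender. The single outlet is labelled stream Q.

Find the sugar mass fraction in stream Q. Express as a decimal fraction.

Total flow out = 1493 + 565 = 2058 kg/h.
sugar in = 1493×0.736 + 565×0.171 = 1195.5 kg/h.
sugar mass fraction in Q = 1195.5/2058 = 0.5809.

0.5809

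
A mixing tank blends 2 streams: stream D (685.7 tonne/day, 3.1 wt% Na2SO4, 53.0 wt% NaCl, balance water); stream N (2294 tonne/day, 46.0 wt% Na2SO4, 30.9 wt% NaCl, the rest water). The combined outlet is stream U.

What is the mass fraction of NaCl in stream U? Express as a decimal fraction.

0.360

Total flow out = 685.7 + 2294 = 2979.7 tonne/day.
NaCl in = 685.7×0.530 + 2294×0.309 = 1072.3 tonne/day.
NaCl mass fraction in U = 1072.3/2979.7 = 0.360.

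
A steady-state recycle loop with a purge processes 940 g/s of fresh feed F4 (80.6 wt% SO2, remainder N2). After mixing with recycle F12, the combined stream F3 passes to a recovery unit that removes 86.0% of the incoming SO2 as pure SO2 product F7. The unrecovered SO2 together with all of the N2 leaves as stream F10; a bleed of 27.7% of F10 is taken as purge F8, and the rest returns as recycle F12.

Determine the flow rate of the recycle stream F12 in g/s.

561.3 g/s

N2 enters only via F4 and leaves only via the purge: 940×0.194 = 0.277×(N2 in F10), and the recovery unit passes all N2, so N2 in F3 = N2 in F10 = 658.34 g/s.
SO2 in F3: m_A = 940×0.806 + (1−0.277)·(1−0.860)·m_A, so m_A = 757.64/0.8988 = 842.96 g/s.
F10 = (1−0.860)×842.96 + 658.34 = 776.35 g/s.
Recycle F12 = (1−0.277)×776.35 = 561.3 g/s.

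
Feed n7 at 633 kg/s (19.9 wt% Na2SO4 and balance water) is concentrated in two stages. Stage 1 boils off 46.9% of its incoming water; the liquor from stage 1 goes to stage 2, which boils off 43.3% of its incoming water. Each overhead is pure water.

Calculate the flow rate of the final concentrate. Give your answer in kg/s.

278.6 kg/s

water in feed = 633×0.801 = 507.03 kg/s.
After stage 1: water left = (1−0.469)×507.03 = 269.23; stream total = 395.2 kg/s.
After stage 2: water left = (1−0.433)×269.23 = 152.66; final concentrate = 278.62 kg/s.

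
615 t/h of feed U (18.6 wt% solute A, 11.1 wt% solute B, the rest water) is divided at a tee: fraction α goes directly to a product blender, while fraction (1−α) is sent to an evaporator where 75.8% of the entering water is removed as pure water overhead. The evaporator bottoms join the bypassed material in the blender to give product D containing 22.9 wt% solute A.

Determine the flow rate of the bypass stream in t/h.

All 615×0.186 = 114.39 t/h of solute A reaches D, so D = 114.39/0.229 = 499.52 t/h and vapour = 115.48 t/h.
The evaporator receives (1−α)·615 of feed at 0.703 water and removes 0.758 of that water:
0.758×0.703×(1−α)×615 = 115.48
(1−α) = 115.48/327.72 = 0.3524;  α = 0.6476.
Bypass flow = 0.6476×615 = 398.29 t/h.

398.3 t/h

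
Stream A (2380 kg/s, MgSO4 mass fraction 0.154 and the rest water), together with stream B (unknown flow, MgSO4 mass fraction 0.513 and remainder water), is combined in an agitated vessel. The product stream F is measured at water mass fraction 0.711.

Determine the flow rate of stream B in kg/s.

Let B be the unknown flow. Total out = 2380 + B.
water balance: 2013.5 + 0.487·B = 0.711·(2380 + B)
(0.487 − 0.711)·B = 0.711×2380 − 2013.5 = -321.3
B = -321.3 / -0.224 = 1434.4 kg/s

1434 kg/s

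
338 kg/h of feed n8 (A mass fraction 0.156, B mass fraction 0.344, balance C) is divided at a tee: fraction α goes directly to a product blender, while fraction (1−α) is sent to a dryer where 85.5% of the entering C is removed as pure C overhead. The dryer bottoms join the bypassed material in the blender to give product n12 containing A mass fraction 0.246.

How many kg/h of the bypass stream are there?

All 338×0.156 = 52.728 kg/h of A reaches n12, so n12 = 52.728/0.246 = 214.34 kg/h and vapour = 123.66 kg/h.
The evaporator receives (1−α)·338 of feed at 0.500 C and removes 0.855 of that C:
0.855×0.500×(1−α)×338 = 123.66
(1−α) = 123.66/144.5 = 0.8558;  α = 0.1442.
Bypass flow = 0.1442×338 = 48.74 kg/h.

48.74 kg/h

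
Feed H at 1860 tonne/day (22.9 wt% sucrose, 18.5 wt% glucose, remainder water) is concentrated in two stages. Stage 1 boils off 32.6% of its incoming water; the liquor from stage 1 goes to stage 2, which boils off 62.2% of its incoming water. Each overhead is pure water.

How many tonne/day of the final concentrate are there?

water in feed = 1860×0.586 = 1090 tonne/day.
After stage 1: water left = (1−0.326)×1090 = 734.63; stream total = 1504.7 tonne/day.
After stage 2: water left = (1−0.622)×734.63 = 277.69; final concentrate = 1047.7 tonne/day.

1048 tonne/day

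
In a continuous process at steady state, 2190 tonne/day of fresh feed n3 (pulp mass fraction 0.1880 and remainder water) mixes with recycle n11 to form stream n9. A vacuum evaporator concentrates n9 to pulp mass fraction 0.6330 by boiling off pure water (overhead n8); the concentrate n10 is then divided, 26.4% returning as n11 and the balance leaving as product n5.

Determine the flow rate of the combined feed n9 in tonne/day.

Overall pulp balance (none leaves overhead): pulp in fresh feed = pulp in product, i.e. 2190×0.188 = (1−0.264)·n10·0.633.
n10 = 411.72/(0.633×0.736) = 883.73 tonne/day.
Recycle n11 = 0.264×883.73 = 233.31 tonne/day.
Combined feed n9 = 2190 + 233.31 = 2423.3 tonne/day.

2423 tonne/day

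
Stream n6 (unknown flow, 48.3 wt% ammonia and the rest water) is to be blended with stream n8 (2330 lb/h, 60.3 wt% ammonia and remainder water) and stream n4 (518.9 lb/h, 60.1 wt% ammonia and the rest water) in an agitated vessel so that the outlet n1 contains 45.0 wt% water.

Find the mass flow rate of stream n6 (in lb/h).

2238 lb/h

Let n6 be the unknown flow. Total out = 2848.9 + n6.
water balance: 1132.1 + 0.517·n6 = 0.450·(2848.9 + n6)
(0.517 − 0.450)·n6 = 0.450×2848.9 − 1132.1 = 149.95
n6 = 149.95 / 0.067 = 2238.1 lb/h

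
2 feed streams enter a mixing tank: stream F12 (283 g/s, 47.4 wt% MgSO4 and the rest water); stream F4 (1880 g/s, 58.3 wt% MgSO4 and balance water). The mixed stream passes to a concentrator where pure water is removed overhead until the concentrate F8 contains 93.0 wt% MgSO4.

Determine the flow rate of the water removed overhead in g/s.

840.2 g/s

MgSO4 entering = 283×0.474 + 1880×0.583 = 1230.2 g/s.
All MgSO4 reports to F8, so F8 = 1230.2/0.930 = 1322.8 g/s.
Total feed = 2163 g/s; overhead = 2163 − 1322.8 = 840.22 g/s.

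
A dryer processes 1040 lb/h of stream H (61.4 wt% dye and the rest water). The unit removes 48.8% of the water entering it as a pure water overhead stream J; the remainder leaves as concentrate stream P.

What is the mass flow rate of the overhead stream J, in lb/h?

water entering = 1040×0.386 = 401.44 lb/h; overhead removed = 0.488×401.44 = 195.9 lb/h.

195.9 lb/h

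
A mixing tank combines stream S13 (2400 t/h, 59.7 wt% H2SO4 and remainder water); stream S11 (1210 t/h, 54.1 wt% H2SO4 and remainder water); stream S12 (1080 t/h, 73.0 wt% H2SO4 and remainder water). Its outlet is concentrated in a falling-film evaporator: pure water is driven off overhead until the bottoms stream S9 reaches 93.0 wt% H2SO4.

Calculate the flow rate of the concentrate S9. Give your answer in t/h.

3092 t/h

H2SO4 entering = 2400×0.597 + 1210×0.541 + 1080×0.730 = 2875.8 t/h.
All H2SO4 reports to S9, so S9 = 2875.8/0.930 = 3092.3 t/h.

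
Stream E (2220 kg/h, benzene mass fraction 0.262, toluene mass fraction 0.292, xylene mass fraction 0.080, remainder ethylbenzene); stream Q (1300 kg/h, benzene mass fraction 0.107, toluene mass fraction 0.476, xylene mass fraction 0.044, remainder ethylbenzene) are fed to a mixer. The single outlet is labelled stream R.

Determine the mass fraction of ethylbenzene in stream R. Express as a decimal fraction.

0.369

Total flow out = 2220 + 1300 = 3520 kg/h.
ethylbenzene in = 2220×0.366 + 1300×0.373 = 1297.4 kg/h.
ethylbenzene mass fraction in R = 1297.4/3520 = 0.369.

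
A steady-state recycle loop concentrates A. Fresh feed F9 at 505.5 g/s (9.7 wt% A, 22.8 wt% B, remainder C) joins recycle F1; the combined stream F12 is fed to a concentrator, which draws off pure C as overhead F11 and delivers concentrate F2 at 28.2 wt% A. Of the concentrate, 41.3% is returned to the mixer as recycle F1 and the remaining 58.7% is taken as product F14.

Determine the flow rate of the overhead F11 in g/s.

331.6 g/s

Overall A balance (none leaves overhead): A in fresh feed = A in product, i.e. 505.5×0.097 = (1−0.413)·F2·0.282.
F2 = 49.034/(0.282×0.587) = 296.21 g/s.
Recycle F1 = 0.413×296.21 = 122.34 g/s.
Combined feed F12 = 505.5 + 122.34 = 627.84 g/s.
Overhead F11 = F12 − F2 = 627.84 − 296.21 = 331.62 g/s.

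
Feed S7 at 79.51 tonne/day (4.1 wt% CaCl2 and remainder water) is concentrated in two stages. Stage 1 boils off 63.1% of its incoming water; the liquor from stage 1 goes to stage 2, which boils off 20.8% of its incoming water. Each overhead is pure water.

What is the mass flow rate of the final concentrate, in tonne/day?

water in feed = 79.51×0.959 = 76.25 tonne/day.
After stage 1: water left = (1−0.631)×76.25 = 28.136; stream total = 31.396 tonne/day.
After stage 2: water left = (1−0.208)×28.136 = 22.284; final concentrate = 25.544 tonne/day.

25.54 tonne/day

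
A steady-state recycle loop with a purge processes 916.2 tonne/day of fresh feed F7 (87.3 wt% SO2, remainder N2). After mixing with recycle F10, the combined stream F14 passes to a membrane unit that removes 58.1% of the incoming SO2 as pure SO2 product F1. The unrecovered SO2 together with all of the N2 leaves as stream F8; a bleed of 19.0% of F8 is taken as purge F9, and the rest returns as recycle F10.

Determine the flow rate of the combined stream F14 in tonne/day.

N2 enters only via F7 and leaves only via the purge: 916.2×0.127 = 0.190×(N2 in F8), and the membrane unit passes all N2, so N2 in F14 = N2 in F8 = 612.41 tonne/day.
SO2 in F14: m_A = 916.2×0.873 + (1−0.190)·(1−0.581)·m_A, so m_A = 799.84/0.6606 = 1210.8 tonne/day.
F14 = 1210.8 + 612.41 = 1823.2 tonne/day.

1823 tonne/day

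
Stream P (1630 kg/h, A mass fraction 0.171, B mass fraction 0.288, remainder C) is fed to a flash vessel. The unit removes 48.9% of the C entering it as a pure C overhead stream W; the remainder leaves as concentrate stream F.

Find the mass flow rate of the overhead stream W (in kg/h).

431.2 kg/h

C entering = 1630×0.541 = 881.83 kg/h; overhead removed = 0.489×881.83 = 431.21 kg/h.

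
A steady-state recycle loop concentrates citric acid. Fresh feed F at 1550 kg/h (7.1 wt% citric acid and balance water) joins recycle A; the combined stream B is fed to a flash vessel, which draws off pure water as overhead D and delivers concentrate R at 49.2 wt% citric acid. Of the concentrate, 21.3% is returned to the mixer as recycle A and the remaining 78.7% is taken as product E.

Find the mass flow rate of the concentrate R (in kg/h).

284.2 kg/h

Overall citric acid balance (none leaves overhead): citric acid in fresh feed = citric acid in product, i.e. 1550×0.071 = (1−0.213)·R·0.492.
R = 110.05/(0.492×0.787) = 284.22 kg/h.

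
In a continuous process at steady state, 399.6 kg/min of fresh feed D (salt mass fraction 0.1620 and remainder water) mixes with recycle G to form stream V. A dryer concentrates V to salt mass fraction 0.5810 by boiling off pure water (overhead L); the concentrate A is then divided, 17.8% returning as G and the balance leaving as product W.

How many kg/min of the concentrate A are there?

135.5 kg/min

Overall salt balance (none leaves overhead): salt in fresh feed = salt in product, i.e. 399.6×0.162 = (1−0.178)·A·0.581.
A = 64.735/(0.581×0.822) = 135.55 kg/min.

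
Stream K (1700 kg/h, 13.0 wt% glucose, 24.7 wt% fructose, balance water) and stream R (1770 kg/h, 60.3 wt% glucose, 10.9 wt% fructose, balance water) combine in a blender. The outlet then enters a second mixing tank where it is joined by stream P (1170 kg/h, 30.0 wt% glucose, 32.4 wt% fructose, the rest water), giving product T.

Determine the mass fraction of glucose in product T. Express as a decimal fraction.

0.3533

Overall, product flow = 4640 kg/h.
glucose in = 1700×0.130 + 1770×0.603 + 1170×0.300 = 1639.3 kg/h.
glucose fraction in T = 0.3533.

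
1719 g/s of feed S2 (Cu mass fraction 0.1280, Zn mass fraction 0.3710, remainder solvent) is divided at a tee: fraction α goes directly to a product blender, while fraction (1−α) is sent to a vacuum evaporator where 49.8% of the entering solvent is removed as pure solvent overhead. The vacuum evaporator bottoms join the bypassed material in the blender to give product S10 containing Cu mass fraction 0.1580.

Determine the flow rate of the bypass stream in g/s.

All 1719×0.128 = 220.03 g/s of Cu reaches S10, so S10 = 220.03/0.158 = 1392.6 g/s and vapour = 326.39 g/s.
The evaporator receives (1−α)·1719 of feed at 0.501 solvent and removes 0.498 of that solvent:
0.498×0.501×(1−α)×1719 = 326.39
(1−α) = 326.39/428.89 = 0.7610;  α = 0.2390.
Bypass flow = 0.2390×1719 = 410.8 g/s.

410.8 g/s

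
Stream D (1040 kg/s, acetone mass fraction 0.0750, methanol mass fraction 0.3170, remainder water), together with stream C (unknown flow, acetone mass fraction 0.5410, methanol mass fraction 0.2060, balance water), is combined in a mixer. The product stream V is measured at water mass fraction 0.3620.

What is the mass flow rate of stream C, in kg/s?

Let C be the unknown flow. Total out = 1040 + C.
water balance: 632.32 + 0.253·C = 0.362·(1040 + C)
(0.253 − 0.362)·C = 0.362×1040 − 632.32 = -255.84
C = -255.84 / -0.109 = 2347.2 kg/s

2347 kg/s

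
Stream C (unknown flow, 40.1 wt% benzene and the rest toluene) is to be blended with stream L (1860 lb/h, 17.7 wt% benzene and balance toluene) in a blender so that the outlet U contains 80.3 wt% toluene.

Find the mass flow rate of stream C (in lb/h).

Let C be the unknown flow. Total out = 1860 + C.
toluene balance: 1530.8 + 0.599·C = 0.803·(1860 + C)
(0.599 − 0.803)·C = 0.803×1860 − 1530.8 = -37.2
C = -37.2 / -0.204 = 182.35 lb/h

182.4 lb/h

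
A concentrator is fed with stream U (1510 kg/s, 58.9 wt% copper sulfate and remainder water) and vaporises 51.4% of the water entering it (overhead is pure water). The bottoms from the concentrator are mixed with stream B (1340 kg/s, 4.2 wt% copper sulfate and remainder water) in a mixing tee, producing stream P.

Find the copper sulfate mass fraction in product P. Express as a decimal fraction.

Vapour removed = 0.514×0.411×1510 = 318.99 kg/s; concentrate = 1191 kg/s.
copper sulfate reaching the mixer = 889.39 (from concentrate) + 1340×0.042 = 945.67 kg/s.
Product flow = 1191 + 1340 = 2531 kg/s; copper sulfate fraction = 0.374.

0.374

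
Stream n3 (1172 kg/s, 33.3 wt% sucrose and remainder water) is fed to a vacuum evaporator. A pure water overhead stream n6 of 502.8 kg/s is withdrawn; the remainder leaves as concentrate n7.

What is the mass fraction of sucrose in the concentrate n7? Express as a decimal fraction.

sucrose is not removed: 1172×0.333 = 390.28 kg/s of sucrose enters n7.
Concentrate = 1172 − 502.8 = 669.2 kg/s.
Mass fraction = 390.28/669.2 = 0.583.

0.583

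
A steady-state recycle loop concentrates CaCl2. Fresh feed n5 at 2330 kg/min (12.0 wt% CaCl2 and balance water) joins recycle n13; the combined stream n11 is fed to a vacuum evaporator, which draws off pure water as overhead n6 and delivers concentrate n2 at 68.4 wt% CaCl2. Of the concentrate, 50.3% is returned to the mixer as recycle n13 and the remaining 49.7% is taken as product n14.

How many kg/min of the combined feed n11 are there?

2744 kg/min

Overall CaCl2 balance (none leaves overhead): CaCl2 in fresh feed = CaCl2 in product, i.e. 2330×0.120 = (1−0.503)·n2·0.684.
n2 = 279.6/(0.684×0.497) = 822.48 kg/min.
Recycle n13 = 0.503×822.48 = 413.71 kg/min.
Combined feed n11 = 2330 + 413.71 = 2743.7 kg/min.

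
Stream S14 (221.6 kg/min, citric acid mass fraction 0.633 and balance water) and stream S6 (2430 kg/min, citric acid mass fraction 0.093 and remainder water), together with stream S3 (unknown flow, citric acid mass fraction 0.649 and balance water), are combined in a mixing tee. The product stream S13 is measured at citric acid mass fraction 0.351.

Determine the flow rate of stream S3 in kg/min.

1894 kg/min

Let S3 be the unknown flow. Total out = 2651.6 + S3.
citric acid balance: 366.26 + 0.649·S3 = 0.351·(2651.6 + S3)
(0.649 − 0.351)·S3 = 0.351×2651.6 − 366.26 = 564.45
S3 = 564.45 / 0.298 = 1894.1 kg/min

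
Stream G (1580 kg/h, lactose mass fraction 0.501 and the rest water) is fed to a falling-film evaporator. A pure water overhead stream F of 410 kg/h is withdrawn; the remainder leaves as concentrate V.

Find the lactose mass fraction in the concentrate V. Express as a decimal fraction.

lactose is not removed: 1580×0.501 = 791.58 kg/h of lactose enters V.
Concentrate = 1580 − 410 = 1170 kg/h.
Mass fraction = 791.58/1170 = 0.677.

0.677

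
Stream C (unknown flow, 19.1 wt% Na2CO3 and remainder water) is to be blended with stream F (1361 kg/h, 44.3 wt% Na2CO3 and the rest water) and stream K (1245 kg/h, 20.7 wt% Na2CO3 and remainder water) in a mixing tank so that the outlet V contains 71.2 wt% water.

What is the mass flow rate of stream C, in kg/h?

1135 kg/h

Let C be the unknown flow. Total out = 2606 + C.
water balance: 1745.4 + 0.809·C = 0.712·(2606 + C)
(0.809 − 0.712)·C = 0.712×2606 − 1745.4 = 110.11
C = 110.11 / 0.097 = 1135.2 kg/h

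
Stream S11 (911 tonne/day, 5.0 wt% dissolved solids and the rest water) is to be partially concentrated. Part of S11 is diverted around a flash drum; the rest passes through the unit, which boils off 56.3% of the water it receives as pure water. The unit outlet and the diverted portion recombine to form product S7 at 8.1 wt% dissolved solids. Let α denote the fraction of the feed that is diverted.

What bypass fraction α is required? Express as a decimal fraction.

All 911×0.050 = 45.55 tonne/day of dissolved solids reaches S7, so S7 = 45.55/0.081 = 562.35 tonne/day and vapour = 348.65 tonne/day.
The evaporator receives (1−α)·911 of feed at 0.950 water and removes 0.563 of that water:
0.563×0.950×(1−α)×911 = 348.65
(1−α) = 348.65/487.25 = 0.7156;  α = 0.2844.

0.284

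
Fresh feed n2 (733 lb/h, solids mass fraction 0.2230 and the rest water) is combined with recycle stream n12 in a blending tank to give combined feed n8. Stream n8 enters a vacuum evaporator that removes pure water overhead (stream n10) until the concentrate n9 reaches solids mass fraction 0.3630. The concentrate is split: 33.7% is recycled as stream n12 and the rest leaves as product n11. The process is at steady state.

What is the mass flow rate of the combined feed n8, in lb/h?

Overall solids balance (none leaves overhead): solids in fresh feed = solids in product, i.e. 733×0.223 = (1−0.337)·n9·0.363.
n9 = 163.46/(0.363×0.663) = 679.19 lb/h.
Recycle n12 = 0.337×679.19 = 228.89 lb/h.
Combined feed n8 = 733 + 228.89 = 961.89 lb/h.

961.9 lb/h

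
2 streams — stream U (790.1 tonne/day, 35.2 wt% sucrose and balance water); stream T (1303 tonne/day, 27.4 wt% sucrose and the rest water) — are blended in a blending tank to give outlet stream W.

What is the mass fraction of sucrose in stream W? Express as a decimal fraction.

0.3034

Total flow out = 790.1 + 1303 = 2093.1 tonne/day.
sucrose in = 790.1×0.352 + 1303×0.274 = 635.14 tonne/day.
sucrose mass fraction in W = 635.14/2093.1 = 0.3034.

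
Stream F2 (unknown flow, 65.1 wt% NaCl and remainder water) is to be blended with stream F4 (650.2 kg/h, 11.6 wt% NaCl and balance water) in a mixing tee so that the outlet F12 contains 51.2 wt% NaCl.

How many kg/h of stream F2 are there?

1852 kg/h

Let F2 be the unknown flow. Total out = 650.2 + F2.
NaCl balance: 75.423 + 0.651·F2 = 0.512·(650.2 + F2)
(0.651 − 0.512)·F2 = 0.512×650.2 − 75.423 = 257.48
F2 = 257.48 / 0.139 = 1852.4 kg/h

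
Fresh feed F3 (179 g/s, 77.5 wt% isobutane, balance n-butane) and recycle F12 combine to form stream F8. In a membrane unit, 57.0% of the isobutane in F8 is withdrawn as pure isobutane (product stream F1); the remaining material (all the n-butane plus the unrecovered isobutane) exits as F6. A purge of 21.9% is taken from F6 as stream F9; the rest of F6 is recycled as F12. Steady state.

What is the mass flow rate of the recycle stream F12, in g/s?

213.8 g/s

n-butane enters only via F3 and leaves only via the purge: 179×0.225 = 0.219×(n-butane in F6), and the membrane unit passes all n-butane, so n-butane in F8 = n-butane in F6 = 183.9 g/s.
isobutane in F8: m_A = 179×0.775 + (1−0.219)·(1−0.570)·m_A, so m_A = 138.72/0.6642 = 208.87 g/s.
F6 = (1−0.570)×208.87 + 183.9 = 273.72 g/s.
Recycle F12 = (1−0.219)×273.72 = 213.77 g/s.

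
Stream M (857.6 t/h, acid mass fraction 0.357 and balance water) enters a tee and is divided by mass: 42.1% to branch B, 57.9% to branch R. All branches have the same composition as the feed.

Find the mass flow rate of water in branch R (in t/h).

Branch R total = 0.579×857.6 = 496.55 t/h.
water in R = 0.643×496.55 = 319.28 t/h.

319.3 t/h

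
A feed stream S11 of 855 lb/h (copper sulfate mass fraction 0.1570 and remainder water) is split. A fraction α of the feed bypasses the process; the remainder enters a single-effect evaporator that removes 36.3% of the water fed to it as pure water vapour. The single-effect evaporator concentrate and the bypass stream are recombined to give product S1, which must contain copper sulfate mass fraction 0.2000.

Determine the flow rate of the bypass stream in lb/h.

254.3 lb/h

All 855×0.157 = 134.24 lb/h of copper sulfate reaches S1, so S1 = 134.24/0.200 = 671.18 lb/h and vapour = 183.82 lb/h.
The evaporator receives (1−α)·855 of feed at 0.843 water and removes 0.363 of that water:
0.363×0.843×(1−α)×855 = 183.82
(1−α) = 183.82/261.64 = 0.7026;  α = 0.2974.
Bypass flow = 0.2974×855 = 254.28 lb/h.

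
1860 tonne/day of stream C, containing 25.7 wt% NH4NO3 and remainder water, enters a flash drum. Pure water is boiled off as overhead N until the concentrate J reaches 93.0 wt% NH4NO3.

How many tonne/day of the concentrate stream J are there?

NH4NO3 is conserved: 1860×0.257 = 478.02 tonne/day all reports to the concentrate.
Concentrate = 478.02/(target fraction) = 514 tonne/day.

514 tonne/day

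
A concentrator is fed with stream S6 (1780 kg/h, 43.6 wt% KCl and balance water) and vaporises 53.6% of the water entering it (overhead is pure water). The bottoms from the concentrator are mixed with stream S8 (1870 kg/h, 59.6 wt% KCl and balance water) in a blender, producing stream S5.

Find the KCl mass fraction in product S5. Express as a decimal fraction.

Vapour removed = 0.536×0.564×1780 = 538.1 kg/h; concentrate = 1241.9 kg/h.
KCl reaching the mixer = 776.08 (from concentrate) + 1870×0.596 = 1890.6 kg/h.
Product flow = 1241.9 + 1870 = 3111.9 kg/h; KCl fraction = 0.608.

0.608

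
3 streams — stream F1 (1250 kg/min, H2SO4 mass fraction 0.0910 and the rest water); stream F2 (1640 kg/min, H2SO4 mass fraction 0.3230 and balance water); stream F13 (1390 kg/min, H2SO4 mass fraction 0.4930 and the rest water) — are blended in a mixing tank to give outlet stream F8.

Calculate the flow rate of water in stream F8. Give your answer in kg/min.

2951 kg/min

water out = water in = 1250×0.909 + 1640×0.677 + 1390×0.507 = 2951.3 kg/min.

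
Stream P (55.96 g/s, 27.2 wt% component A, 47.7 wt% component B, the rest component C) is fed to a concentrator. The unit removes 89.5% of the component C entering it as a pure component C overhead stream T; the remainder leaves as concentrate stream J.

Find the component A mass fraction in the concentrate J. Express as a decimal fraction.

component A is not removed: 55.96×0.272 = 15.221 g/s of component A enters J.
component C entering = 55.96×0.251 = 14.046 g/s; overhead removed = 0.895×14.046 = 12.571 g/s.
Concentrate = 55.96 − 12.571 = 43.389 g/s.
Mass fraction = 15.221/43.389 = 0.351.

0.351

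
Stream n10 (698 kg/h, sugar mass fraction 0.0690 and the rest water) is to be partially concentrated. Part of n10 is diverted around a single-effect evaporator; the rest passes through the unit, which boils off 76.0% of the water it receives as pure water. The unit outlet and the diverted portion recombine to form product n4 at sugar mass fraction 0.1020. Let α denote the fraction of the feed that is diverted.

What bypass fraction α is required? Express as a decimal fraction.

0.543

All 698×0.069 = 48.162 kg/h of sugar reaches n4, so n4 = 48.162/0.102 = 472.18 kg/h and vapour = 225.82 kg/h.
The evaporator receives (1−α)·698 of feed at 0.931 water and removes 0.760 of that water:
0.760×0.931×(1−α)×698 = 225.82
(1−α) = 225.82/493.88 = 0.4572;  α = 0.5428.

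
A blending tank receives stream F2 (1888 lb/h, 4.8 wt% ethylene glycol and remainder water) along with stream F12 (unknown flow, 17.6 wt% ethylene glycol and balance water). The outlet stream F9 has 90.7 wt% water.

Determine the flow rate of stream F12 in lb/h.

Let F12 be the unknown flow. Total out = 1888 + F12.
water balance: 1797.4 + 0.824·F12 = 0.907·(1888 + F12)
(0.824 − 0.907)·F12 = 0.907×1888 − 1797.4 = -84.96
F12 = -84.96 / -0.083 = 1023.6 lb/h

1024 lb/h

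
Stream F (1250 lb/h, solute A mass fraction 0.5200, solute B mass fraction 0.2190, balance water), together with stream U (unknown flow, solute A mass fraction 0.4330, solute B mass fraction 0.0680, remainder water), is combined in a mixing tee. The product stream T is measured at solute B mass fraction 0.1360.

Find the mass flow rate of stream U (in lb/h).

1526 lb/h

Let U be the unknown flow. Total out = 1250 + U.
solute B balance: 273.75 + 0.068·U = 0.136·(1250 + U)
(0.068 − 0.136)·U = 0.136×1250 − 273.75 = -103.75
U = -103.75 / -0.068 = 1525.7 lb/h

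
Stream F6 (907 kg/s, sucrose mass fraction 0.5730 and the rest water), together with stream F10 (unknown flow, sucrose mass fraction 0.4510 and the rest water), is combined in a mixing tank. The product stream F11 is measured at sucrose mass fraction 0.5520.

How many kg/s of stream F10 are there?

188.6 kg/s

Let F10 be the unknown flow. Total out = 907 + F10.
sucrose balance: 519.71 + 0.451·F10 = 0.552·(907 + F10)
(0.451 − 0.552)·F10 = 0.552×907 − 519.71 = -19.047
F10 = -19.047 / -0.101 = 188.58 kg/s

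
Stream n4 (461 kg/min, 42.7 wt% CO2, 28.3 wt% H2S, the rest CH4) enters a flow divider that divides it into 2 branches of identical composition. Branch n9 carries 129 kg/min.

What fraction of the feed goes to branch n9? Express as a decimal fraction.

0.280

Fraction to n9 = 129/461 = 0.2798.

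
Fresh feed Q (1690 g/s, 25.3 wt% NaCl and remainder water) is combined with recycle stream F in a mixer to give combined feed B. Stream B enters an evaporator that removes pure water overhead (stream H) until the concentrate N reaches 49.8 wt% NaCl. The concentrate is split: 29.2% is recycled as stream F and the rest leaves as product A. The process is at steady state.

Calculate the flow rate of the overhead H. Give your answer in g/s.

Overall NaCl balance (none leaves overhead): NaCl in fresh feed = NaCl in product, i.e. 1690×0.253 = (1−0.292)·N·0.498.
N = 427.57/(0.498×0.708) = 1212.7 g/s.
Recycle F = 0.292×1212.7 = 354.1 g/s.
Combined feed B = 1690 + 354.1 = 2044.1 g/s.
Overhead H = B − N = 2044.1 − 1212.7 = 831.43 g/s.

831.4 g/s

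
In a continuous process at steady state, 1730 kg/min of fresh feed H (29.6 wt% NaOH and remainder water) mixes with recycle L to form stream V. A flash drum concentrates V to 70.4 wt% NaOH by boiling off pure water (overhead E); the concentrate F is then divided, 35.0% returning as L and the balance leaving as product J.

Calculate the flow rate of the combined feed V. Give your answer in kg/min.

2122 kg/min

Overall NaOH balance (none leaves overhead): NaOH in fresh feed = NaOH in product, i.e. 1730×0.296 = (1−0.350)·F·0.704.
F = 512.08/(0.704×0.650) = 1119.1 kg/min.
Recycle L = 0.350×1119.1 = 391.67 kg/min.
Combined feed V = 1730 + 391.67 = 2121.7 kg/min.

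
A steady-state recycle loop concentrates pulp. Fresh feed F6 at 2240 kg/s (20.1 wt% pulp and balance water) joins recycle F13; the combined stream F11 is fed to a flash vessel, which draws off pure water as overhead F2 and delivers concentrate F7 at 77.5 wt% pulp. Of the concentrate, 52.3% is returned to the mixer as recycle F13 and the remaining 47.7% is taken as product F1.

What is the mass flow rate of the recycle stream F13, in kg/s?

Overall pulp balance (none leaves overhead): pulp in fresh feed = pulp in product, i.e. 2240×0.201 = (1−0.523)·F7·0.775.
F7 = 450.24/(0.775×0.477) = 1217.9 kg/s.
Recycle F13 = 0.523×1217.9 = 636.98 kg/s.

637 kg/s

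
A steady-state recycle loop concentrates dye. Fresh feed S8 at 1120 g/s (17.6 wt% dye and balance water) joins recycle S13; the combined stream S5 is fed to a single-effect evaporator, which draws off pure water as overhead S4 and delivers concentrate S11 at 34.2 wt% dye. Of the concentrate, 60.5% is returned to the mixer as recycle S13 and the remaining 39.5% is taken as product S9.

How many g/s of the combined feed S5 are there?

Overall dye balance (none leaves overhead): dye in fresh feed = dye in product, i.e. 1120×0.176 = (1−0.605)·S11·0.342.
S11 = 197.12/(0.342×0.395) = 1459.2 g/s.
Recycle S13 = 0.605×1459.2 = 882.8 g/s.
Combined feed S5 = 1120 + 882.8 = 2002.8 g/s.

2003 g/s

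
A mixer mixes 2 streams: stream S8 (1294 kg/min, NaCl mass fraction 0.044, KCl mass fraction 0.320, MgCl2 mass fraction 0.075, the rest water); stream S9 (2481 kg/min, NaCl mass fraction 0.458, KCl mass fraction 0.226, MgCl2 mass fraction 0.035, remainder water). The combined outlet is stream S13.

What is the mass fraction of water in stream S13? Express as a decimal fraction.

0.377

Total flow out = 1294 + 2481 = 3775 kg/min.
water in = 1294×0.561 + 2481×0.281 = 1423.1 kg/min.
water mass fraction in S13 = 1423.1/3775 = 0.377.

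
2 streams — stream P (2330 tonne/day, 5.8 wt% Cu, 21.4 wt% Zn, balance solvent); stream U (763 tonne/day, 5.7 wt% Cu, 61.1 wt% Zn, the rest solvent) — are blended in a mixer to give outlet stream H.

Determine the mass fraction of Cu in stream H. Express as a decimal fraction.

0.0578

Total flow out = 2330 + 763 = 3093 tonne/day.
Cu in = 2330×0.058 + 763×0.057 = 178.63 tonne/day.
Cu mass fraction in H = 178.63/3093 = 0.0578.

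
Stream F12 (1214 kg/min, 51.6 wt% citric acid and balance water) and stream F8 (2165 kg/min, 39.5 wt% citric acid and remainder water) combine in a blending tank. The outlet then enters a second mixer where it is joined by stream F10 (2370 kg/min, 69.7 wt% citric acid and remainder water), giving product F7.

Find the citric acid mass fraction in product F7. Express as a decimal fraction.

0.545

Overall, product flow = 5749 kg/min.
citric acid in = 1214×0.516 + 2165×0.395 + 2370×0.697 = 3133.5 kg/min.
citric acid fraction in F7 = 0.545.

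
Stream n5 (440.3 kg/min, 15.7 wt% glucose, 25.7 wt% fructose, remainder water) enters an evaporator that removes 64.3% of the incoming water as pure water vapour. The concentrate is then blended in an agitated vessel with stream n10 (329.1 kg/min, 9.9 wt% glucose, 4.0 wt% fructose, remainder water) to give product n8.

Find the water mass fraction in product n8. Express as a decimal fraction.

0.6222

Vapour removed = 0.643×0.586×440.3 = 165.9 kg/min; concentrate = 274.4 kg/min.
water reaching the mixer = 92.112 (from concentrate) + 329.1×0.861 = 375.47 kg/min.
Product flow = 274.4 + 329.1 = 603.5 kg/min; water fraction = 0.6222.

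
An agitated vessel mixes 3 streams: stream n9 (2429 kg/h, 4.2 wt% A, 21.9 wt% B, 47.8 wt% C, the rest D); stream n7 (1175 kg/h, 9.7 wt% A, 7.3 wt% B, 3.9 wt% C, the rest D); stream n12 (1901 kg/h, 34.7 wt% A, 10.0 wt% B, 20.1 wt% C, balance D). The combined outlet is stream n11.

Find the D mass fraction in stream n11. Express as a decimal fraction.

Total flow out = 2429 + 1175 + 1901 = 5505 kg/h.
D in = 2429×0.261 + 1175×0.791 + 1901×0.352 = 2232.5 kg/h.
D mass fraction in n11 = 2232.5/5505 = 0.4055.

0.4055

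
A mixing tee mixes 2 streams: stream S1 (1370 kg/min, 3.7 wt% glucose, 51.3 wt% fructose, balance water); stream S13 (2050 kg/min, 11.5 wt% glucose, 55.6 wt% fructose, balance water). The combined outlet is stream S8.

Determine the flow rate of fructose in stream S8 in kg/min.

fructose out = fructose in = 1370×0.513 + 2050×0.556 = 1842.6 kg/min.

1843 kg/min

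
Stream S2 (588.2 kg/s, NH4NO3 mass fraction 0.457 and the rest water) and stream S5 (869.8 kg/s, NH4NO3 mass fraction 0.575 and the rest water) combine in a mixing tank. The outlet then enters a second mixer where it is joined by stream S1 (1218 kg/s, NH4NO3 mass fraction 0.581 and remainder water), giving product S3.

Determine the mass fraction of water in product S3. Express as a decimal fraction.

0.448

Overall, product flow = 2676 kg/s.
water in = 588.2×0.543 + 869.8×0.425 + 1218×0.419 = 1199.4 kg/s.
water fraction in S3 = 0.448.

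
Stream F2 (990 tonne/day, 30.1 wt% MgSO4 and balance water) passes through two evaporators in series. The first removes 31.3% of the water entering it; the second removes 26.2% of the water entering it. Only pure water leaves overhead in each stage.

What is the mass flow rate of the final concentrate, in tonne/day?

648.8 tonne/day

water in feed = 990×0.699 = 692.01 tonne/day.
After stage 1: water left = (1−0.313)×692.01 = 475.41; stream total = 773.4 tonne/day.
After stage 2: water left = (1−0.262)×475.41 = 350.85; final concentrate = 648.84 tonne/day.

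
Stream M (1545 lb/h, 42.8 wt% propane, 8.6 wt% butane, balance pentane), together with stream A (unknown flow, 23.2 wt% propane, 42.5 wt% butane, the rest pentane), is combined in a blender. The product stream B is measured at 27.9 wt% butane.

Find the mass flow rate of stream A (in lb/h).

2042 lb/h

Let A be the unknown flow. Total out = 1545 + A.
butane balance: 132.87 + 0.425·A = 0.279·(1545 + A)
(0.425 − 0.279)·A = 0.279×1545 − 132.87 = 298.19
A = 298.19 / 0.146 = 2042.4 lb/h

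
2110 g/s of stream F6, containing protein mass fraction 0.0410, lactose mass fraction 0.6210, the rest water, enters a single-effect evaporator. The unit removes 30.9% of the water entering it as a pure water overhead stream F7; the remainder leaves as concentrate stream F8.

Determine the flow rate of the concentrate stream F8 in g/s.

1890 g/s

water entering = 2110×0.338 = 713.18 g/s; overhead removed = 0.309×713.18 = 220.37 g/s.
Concentrate = 2110 − 220.37 = 1889.6 g/s.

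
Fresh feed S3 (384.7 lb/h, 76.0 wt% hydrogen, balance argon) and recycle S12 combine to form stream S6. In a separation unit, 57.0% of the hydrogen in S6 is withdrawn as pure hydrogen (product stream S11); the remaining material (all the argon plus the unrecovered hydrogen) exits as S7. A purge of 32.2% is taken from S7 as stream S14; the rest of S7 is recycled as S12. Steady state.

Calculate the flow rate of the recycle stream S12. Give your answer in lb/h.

314.7 lb/h

argon enters only via S3 and leaves only via the purge: 384.7×0.240 = 0.322×(argon in S7), and the separation unit passes all argon, so argon in S6 = argon in S7 = 286.73 lb/h.
hydrogen in S6: m_A = 384.7×0.760 + (1−0.322)·(1−0.570)·m_A, so m_A = 292.37/0.7085 = 412.69 lb/h.
S7 = (1−0.570)×412.69 + 286.73 = 464.19 lb/h.
Recycle S12 = (1−0.322)×464.19 = 314.72 lb/h.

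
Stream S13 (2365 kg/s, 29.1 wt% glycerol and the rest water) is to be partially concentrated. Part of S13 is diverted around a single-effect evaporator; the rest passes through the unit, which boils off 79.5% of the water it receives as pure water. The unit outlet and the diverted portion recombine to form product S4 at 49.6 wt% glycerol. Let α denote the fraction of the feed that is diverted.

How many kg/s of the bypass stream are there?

630.8 kg/s

All 2365×0.291 = 688.21 kg/s of glycerol reaches S4, so S4 = 688.21/0.496 = 1387.5 kg/s and vapour = 977.47 kg/s.
The evaporator receives (1−α)·2365 of feed at 0.709 water and removes 0.795 of that water:
0.795×0.709×(1−α)×2365 = 977.47
(1−α) = 977.47/1333 = 0.7333;  α = 0.2667.
Bypass flow = 0.2667×2365 = 630.84 kg/s.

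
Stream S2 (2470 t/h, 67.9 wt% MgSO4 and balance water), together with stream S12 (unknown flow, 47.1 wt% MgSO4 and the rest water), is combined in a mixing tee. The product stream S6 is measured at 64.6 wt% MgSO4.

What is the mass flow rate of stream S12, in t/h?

Let S12 be the unknown flow. Total out = 2470 + S12.
MgSO4 balance: 1677.1 + 0.471·S12 = 0.646·(2470 + S12)
(0.471 − 0.646)·S12 = 0.646×2470 − 1677.1 = -81.51
S12 = -81.51 / -0.175 = 465.77 t/h

465.8 t/h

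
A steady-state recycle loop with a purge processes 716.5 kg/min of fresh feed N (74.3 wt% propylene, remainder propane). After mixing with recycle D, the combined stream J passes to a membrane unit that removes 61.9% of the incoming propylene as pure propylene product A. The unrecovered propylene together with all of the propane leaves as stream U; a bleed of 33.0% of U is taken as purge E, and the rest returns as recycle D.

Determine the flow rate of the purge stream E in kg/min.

propane enters only via N and leaves only via the purge: 716.5×0.257 = 0.330×(propane in U), and the membrane unit passes all propane, so propane in J = propane in U = 558 kg/min.
propylene in J: m_A = 716.5×0.743 + (1−0.330)·(1−0.619)·m_A, so m_A = 532.36/0.7447 = 714.84 kg/min.
U = (1−0.619)×714.84 + 558 = 830.35 kg/min.
Purge E = 0.330×830.35 = 274.02 kg/min.

274 kg/min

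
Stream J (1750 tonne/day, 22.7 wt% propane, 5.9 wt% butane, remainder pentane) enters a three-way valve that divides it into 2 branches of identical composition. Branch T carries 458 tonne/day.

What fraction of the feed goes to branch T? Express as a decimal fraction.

Fraction to T = 458/1750 = 0.2617.

0.262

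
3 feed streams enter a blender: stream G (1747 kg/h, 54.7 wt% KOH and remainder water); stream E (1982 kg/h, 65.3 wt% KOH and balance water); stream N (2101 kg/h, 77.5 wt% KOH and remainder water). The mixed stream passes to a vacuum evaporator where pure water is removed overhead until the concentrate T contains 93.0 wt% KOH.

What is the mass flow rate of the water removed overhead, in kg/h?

1660 kg/h

KOH entering = 1747×0.547 + 1982×0.653 + 2101×0.775 = 3878.1 kg/h.
All KOH reports to T, so T = 3878.1/0.930 = 4170 kg/h.
Total feed = 5830 kg/h; overhead = 5830 − 4170 = 1660 kg/h.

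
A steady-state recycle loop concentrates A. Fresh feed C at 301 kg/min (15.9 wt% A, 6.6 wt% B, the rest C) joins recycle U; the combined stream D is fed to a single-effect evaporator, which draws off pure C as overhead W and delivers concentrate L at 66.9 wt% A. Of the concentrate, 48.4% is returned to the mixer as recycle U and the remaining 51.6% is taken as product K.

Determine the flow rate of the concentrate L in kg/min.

138.6 kg/min

Overall A balance (none leaves overhead): A in fresh feed = A in product, i.e. 301×0.159 = (1−0.484)·L·0.669.
L = 47.859/(0.669×0.516) = 138.64 kg/min.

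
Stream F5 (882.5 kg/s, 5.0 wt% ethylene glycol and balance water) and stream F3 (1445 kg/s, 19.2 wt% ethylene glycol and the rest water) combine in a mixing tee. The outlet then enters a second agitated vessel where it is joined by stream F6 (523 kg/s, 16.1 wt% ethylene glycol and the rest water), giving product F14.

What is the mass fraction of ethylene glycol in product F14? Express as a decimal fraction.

0.142

Overall, product flow = 2850.5 kg/s.
ethylene glycol in = 882.5×0.050 + 1445×0.192 + 523×0.161 = 405.77 kg/s.
ethylene glycol fraction in F14 = 0.142.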